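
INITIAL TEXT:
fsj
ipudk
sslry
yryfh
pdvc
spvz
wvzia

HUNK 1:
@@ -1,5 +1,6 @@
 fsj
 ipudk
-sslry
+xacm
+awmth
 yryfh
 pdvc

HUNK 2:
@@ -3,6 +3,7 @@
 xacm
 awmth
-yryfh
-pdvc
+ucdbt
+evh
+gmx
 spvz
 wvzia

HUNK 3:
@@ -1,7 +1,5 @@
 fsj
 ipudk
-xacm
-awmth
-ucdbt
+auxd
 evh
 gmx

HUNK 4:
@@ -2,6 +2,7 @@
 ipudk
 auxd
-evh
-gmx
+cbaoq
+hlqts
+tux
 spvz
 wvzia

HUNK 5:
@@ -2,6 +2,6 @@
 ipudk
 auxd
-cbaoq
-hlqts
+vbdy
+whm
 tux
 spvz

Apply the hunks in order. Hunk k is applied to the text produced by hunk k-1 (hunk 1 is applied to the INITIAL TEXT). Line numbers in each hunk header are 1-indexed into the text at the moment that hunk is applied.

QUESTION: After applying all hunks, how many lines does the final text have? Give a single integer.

Hunk 1: at line 1 remove [sslry] add [xacm,awmth] -> 8 lines: fsj ipudk xacm awmth yryfh pdvc spvz wvzia
Hunk 2: at line 3 remove [yryfh,pdvc] add [ucdbt,evh,gmx] -> 9 lines: fsj ipudk xacm awmth ucdbt evh gmx spvz wvzia
Hunk 3: at line 1 remove [xacm,awmth,ucdbt] add [auxd] -> 7 lines: fsj ipudk auxd evh gmx spvz wvzia
Hunk 4: at line 2 remove [evh,gmx] add [cbaoq,hlqts,tux] -> 8 lines: fsj ipudk auxd cbaoq hlqts tux spvz wvzia
Hunk 5: at line 2 remove [cbaoq,hlqts] add [vbdy,whm] -> 8 lines: fsj ipudk auxd vbdy whm tux spvz wvzia
Final line count: 8

Answer: 8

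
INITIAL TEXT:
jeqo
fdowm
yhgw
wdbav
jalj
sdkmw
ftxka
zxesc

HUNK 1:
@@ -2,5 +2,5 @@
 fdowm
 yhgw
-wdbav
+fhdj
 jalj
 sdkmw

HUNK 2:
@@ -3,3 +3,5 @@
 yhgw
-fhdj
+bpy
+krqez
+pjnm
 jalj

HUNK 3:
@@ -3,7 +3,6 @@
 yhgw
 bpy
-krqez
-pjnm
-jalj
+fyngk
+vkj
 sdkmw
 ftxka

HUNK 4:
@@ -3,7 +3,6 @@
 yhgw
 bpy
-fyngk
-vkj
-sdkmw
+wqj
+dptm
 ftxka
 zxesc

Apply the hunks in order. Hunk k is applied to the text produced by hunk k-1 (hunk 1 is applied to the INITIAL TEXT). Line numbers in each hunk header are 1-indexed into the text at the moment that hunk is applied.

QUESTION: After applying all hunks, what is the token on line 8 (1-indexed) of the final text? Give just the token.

Hunk 1: at line 2 remove [wdbav] add [fhdj] -> 8 lines: jeqo fdowm yhgw fhdj jalj sdkmw ftxka zxesc
Hunk 2: at line 3 remove [fhdj] add [bpy,krqez,pjnm] -> 10 lines: jeqo fdowm yhgw bpy krqez pjnm jalj sdkmw ftxka zxesc
Hunk 3: at line 3 remove [krqez,pjnm,jalj] add [fyngk,vkj] -> 9 lines: jeqo fdowm yhgw bpy fyngk vkj sdkmw ftxka zxesc
Hunk 4: at line 3 remove [fyngk,vkj,sdkmw] add [wqj,dptm] -> 8 lines: jeqo fdowm yhgw bpy wqj dptm ftxka zxesc
Final line 8: zxesc

Answer: zxesc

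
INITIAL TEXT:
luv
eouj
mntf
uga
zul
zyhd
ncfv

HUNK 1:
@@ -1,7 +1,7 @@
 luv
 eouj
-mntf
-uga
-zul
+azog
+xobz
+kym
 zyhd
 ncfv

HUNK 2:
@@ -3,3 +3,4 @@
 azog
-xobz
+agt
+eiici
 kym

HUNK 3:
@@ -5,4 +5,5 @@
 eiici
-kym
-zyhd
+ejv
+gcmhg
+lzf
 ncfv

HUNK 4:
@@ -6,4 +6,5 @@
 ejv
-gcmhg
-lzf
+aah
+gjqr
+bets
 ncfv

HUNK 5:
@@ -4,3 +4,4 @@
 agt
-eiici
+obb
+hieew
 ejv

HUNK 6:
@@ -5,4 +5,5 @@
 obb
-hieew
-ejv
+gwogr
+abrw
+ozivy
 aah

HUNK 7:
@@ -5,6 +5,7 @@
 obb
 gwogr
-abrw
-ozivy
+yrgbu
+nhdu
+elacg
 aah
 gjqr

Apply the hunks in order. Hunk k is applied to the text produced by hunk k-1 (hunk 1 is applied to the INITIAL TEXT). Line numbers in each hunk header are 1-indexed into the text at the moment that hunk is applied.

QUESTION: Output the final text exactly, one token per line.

Answer: luv
eouj
azog
agt
obb
gwogr
yrgbu
nhdu
elacg
aah
gjqr
bets
ncfv

Derivation:
Hunk 1: at line 1 remove [mntf,uga,zul] add [azog,xobz,kym] -> 7 lines: luv eouj azog xobz kym zyhd ncfv
Hunk 2: at line 3 remove [xobz] add [agt,eiici] -> 8 lines: luv eouj azog agt eiici kym zyhd ncfv
Hunk 3: at line 5 remove [kym,zyhd] add [ejv,gcmhg,lzf] -> 9 lines: luv eouj azog agt eiici ejv gcmhg lzf ncfv
Hunk 4: at line 6 remove [gcmhg,lzf] add [aah,gjqr,bets] -> 10 lines: luv eouj azog agt eiici ejv aah gjqr bets ncfv
Hunk 5: at line 4 remove [eiici] add [obb,hieew] -> 11 lines: luv eouj azog agt obb hieew ejv aah gjqr bets ncfv
Hunk 6: at line 5 remove [hieew,ejv] add [gwogr,abrw,ozivy] -> 12 lines: luv eouj azog agt obb gwogr abrw ozivy aah gjqr bets ncfv
Hunk 7: at line 5 remove [abrw,ozivy] add [yrgbu,nhdu,elacg] -> 13 lines: luv eouj azog agt obb gwogr yrgbu nhdu elacg aah gjqr bets ncfv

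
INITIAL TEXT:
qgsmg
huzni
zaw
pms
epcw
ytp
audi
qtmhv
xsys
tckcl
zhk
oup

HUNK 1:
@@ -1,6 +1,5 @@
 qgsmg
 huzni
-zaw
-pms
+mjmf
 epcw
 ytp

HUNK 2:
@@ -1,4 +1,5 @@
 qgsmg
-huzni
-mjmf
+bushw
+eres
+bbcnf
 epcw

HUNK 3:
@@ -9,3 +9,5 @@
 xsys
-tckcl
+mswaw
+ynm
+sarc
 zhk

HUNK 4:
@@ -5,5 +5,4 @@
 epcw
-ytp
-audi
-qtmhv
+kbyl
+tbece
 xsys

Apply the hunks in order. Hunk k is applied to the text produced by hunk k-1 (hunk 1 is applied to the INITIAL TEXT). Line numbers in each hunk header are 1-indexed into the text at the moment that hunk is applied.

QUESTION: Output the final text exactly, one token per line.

Hunk 1: at line 1 remove [zaw,pms] add [mjmf] -> 11 lines: qgsmg huzni mjmf epcw ytp audi qtmhv xsys tckcl zhk oup
Hunk 2: at line 1 remove [huzni,mjmf] add [bushw,eres,bbcnf] -> 12 lines: qgsmg bushw eres bbcnf epcw ytp audi qtmhv xsys tckcl zhk oup
Hunk 3: at line 9 remove [tckcl] add [mswaw,ynm,sarc] -> 14 lines: qgsmg bushw eres bbcnf epcw ytp audi qtmhv xsys mswaw ynm sarc zhk oup
Hunk 4: at line 5 remove [ytp,audi,qtmhv] add [kbyl,tbece] -> 13 lines: qgsmg bushw eres bbcnf epcw kbyl tbece xsys mswaw ynm sarc zhk oup

Answer: qgsmg
bushw
eres
bbcnf
epcw
kbyl
tbece
xsys
mswaw
ynm
sarc
zhk
oup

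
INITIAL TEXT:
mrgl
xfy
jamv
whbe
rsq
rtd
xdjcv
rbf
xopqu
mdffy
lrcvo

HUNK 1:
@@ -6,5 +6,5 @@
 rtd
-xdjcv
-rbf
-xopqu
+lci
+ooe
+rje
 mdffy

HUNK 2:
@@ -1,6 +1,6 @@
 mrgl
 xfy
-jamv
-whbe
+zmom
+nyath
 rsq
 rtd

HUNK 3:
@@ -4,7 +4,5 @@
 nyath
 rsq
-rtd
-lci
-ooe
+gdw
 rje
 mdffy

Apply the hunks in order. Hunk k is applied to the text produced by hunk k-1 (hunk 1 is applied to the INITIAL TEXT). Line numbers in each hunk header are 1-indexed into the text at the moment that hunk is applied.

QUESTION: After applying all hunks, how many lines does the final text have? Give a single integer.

Hunk 1: at line 6 remove [xdjcv,rbf,xopqu] add [lci,ooe,rje] -> 11 lines: mrgl xfy jamv whbe rsq rtd lci ooe rje mdffy lrcvo
Hunk 2: at line 1 remove [jamv,whbe] add [zmom,nyath] -> 11 lines: mrgl xfy zmom nyath rsq rtd lci ooe rje mdffy lrcvo
Hunk 3: at line 4 remove [rtd,lci,ooe] add [gdw] -> 9 lines: mrgl xfy zmom nyath rsq gdw rje mdffy lrcvo
Final line count: 9

Answer: 9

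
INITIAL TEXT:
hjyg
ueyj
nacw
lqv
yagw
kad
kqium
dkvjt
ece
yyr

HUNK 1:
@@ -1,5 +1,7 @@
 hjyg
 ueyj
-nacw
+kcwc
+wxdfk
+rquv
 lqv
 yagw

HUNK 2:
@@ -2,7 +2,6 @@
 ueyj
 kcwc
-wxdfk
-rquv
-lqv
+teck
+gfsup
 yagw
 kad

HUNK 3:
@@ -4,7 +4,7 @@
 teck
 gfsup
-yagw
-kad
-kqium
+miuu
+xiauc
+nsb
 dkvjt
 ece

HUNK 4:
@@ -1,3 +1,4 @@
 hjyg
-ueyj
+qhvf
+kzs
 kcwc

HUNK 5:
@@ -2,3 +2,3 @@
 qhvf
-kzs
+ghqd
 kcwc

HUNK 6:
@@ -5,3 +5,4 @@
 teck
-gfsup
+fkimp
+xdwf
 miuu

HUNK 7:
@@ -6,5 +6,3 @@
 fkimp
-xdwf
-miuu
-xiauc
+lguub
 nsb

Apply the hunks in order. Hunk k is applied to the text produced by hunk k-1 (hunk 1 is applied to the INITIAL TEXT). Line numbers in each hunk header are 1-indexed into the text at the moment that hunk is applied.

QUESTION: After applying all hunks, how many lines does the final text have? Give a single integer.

Hunk 1: at line 1 remove [nacw] add [kcwc,wxdfk,rquv] -> 12 lines: hjyg ueyj kcwc wxdfk rquv lqv yagw kad kqium dkvjt ece yyr
Hunk 2: at line 2 remove [wxdfk,rquv,lqv] add [teck,gfsup] -> 11 lines: hjyg ueyj kcwc teck gfsup yagw kad kqium dkvjt ece yyr
Hunk 3: at line 4 remove [yagw,kad,kqium] add [miuu,xiauc,nsb] -> 11 lines: hjyg ueyj kcwc teck gfsup miuu xiauc nsb dkvjt ece yyr
Hunk 4: at line 1 remove [ueyj] add [qhvf,kzs] -> 12 lines: hjyg qhvf kzs kcwc teck gfsup miuu xiauc nsb dkvjt ece yyr
Hunk 5: at line 2 remove [kzs] add [ghqd] -> 12 lines: hjyg qhvf ghqd kcwc teck gfsup miuu xiauc nsb dkvjt ece yyr
Hunk 6: at line 5 remove [gfsup] add [fkimp,xdwf] -> 13 lines: hjyg qhvf ghqd kcwc teck fkimp xdwf miuu xiauc nsb dkvjt ece yyr
Hunk 7: at line 6 remove [xdwf,miuu,xiauc] add [lguub] -> 11 lines: hjyg qhvf ghqd kcwc teck fkimp lguub nsb dkvjt ece yyr
Final line count: 11

Answer: 11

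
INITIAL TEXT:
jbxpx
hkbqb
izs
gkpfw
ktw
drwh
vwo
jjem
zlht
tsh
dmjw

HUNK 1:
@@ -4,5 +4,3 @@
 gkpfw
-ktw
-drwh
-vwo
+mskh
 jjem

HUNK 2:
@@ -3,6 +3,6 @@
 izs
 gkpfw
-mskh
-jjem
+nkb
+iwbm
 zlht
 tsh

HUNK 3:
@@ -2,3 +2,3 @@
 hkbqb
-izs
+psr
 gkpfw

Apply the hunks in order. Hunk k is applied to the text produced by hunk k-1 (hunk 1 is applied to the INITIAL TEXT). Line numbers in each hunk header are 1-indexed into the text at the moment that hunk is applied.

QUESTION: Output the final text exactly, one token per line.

Hunk 1: at line 4 remove [ktw,drwh,vwo] add [mskh] -> 9 lines: jbxpx hkbqb izs gkpfw mskh jjem zlht tsh dmjw
Hunk 2: at line 3 remove [mskh,jjem] add [nkb,iwbm] -> 9 lines: jbxpx hkbqb izs gkpfw nkb iwbm zlht tsh dmjw
Hunk 3: at line 2 remove [izs] add [psr] -> 9 lines: jbxpx hkbqb psr gkpfw nkb iwbm zlht tsh dmjw

Answer: jbxpx
hkbqb
psr
gkpfw
nkb
iwbm
zlht
tsh
dmjw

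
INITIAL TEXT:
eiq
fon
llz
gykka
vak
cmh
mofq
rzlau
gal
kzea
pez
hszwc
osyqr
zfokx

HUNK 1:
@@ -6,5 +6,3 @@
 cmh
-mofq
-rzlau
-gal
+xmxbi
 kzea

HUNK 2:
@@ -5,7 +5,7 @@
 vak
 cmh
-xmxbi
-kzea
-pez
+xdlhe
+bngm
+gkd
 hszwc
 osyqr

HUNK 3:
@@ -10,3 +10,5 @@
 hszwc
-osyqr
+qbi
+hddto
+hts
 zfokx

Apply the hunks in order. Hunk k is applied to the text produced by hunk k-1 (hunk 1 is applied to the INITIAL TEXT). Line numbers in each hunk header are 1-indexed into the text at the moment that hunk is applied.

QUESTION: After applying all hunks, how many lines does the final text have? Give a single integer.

Answer: 14

Derivation:
Hunk 1: at line 6 remove [mofq,rzlau,gal] add [xmxbi] -> 12 lines: eiq fon llz gykka vak cmh xmxbi kzea pez hszwc osyqr zfokx
Hunk 2: at line 5 remove [xmxbi,kzea,pez] add [xdlhe,bngm,gkd] -> 12 lines: eiq fon llz gykka vak cmh xdlhe bngm gkd hszwc osyqr zfokx
Hunk 3: at line 10 remove [osyqr] add [qbi,hddto,hts] -> 14 lines: eiq fon llz gykka vak cmh xdlhe bngm gkd hszwc qbi hddto hts zfokx
Final line count: 14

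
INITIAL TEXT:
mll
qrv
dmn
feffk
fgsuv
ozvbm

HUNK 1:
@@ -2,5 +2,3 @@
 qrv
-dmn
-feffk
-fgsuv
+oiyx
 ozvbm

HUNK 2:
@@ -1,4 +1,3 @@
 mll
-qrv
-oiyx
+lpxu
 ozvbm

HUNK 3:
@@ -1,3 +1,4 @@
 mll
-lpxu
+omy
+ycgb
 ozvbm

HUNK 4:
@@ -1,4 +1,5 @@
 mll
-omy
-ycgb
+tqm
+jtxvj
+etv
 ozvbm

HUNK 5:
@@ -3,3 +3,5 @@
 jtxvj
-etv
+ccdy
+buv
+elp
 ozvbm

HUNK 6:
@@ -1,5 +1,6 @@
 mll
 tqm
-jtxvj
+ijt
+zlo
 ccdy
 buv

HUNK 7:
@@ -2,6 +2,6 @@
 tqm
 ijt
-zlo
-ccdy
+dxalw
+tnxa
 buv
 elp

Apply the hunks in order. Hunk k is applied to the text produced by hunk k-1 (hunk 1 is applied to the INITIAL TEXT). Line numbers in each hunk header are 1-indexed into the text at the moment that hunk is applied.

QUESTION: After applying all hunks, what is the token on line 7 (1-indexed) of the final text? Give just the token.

Hunk 1: at line 2 remove [dmn,feffk,fgsuv] add [oiyx] -> 4 lines: mll qrv oiyx ozvbm
Hunk 2: at line 1 remove [qrv,oiyx] add [lpxu] -> 3 lines: mll lpxu ozvbm
Hunk 3: at line 1 remove [lpxu] add [omy,ycgb] -> 4 lines: mll omy ycgb ozvbm
Hunk 4: at line 1 remove [omy,ycgb] add [tqm,jtxvj,etv] -> 5 lines: mll tqm jtxvj etv ozvbm
Hunk 5: at line 3 remove [etv] add [ccdy,buv,elp] -> 7 lines: mll tqm jtxvj ccdy buv elp ozvbm
Hunk 6: at line 1 remove [jtxvj] add [ijt,zlo] -> 8 lines: mll tqm ijt zlo ccdy buv elp ozvbm
Hunk 7: at line 2 remove [zlo,ccdy] add [dxalw,tnxa] -> 8 lines: mll tqm ijt dxalw tnxa buv elp ozvbm
Final line 7: elp

Answer: elp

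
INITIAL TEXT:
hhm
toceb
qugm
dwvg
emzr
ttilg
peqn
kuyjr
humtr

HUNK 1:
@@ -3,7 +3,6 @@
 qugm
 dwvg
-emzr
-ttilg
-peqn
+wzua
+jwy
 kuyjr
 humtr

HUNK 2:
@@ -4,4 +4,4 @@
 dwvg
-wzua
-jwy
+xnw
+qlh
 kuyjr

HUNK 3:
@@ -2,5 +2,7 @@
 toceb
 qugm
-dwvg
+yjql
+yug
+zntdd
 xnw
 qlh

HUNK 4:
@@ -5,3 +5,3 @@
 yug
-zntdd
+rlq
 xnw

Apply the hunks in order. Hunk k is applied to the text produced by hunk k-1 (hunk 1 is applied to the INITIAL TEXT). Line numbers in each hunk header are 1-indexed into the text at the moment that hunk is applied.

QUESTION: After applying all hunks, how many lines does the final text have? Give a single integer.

Hunk 1: at line 3 remove [emzr,ttilg,peqn] add [wzua,jwy] -> 8 lines: hhm toceb qugm dwvg wzua jwy kuyjr humtr
Hunk 2: at line 4 remove [wzua,jwy] add [xnw,qlh] -> 8 lines: hhm toceb qugm dwvg xnw qlh kuyjr humtr
Hunk 3: at line 2 remove [dwvg] add [yjql,yug,zntdd] -> 10 lines: hhm toceb qugm yjql yug zntdd xnw qlh kuyjr humtr
Hunk 4: at line 5 remove [zntdd] add [rlq] -> 10 lines: hhm toceb qugm yjql yug rlq xnw qlh kuyjr humtr
Final line count: 10

Answer: 10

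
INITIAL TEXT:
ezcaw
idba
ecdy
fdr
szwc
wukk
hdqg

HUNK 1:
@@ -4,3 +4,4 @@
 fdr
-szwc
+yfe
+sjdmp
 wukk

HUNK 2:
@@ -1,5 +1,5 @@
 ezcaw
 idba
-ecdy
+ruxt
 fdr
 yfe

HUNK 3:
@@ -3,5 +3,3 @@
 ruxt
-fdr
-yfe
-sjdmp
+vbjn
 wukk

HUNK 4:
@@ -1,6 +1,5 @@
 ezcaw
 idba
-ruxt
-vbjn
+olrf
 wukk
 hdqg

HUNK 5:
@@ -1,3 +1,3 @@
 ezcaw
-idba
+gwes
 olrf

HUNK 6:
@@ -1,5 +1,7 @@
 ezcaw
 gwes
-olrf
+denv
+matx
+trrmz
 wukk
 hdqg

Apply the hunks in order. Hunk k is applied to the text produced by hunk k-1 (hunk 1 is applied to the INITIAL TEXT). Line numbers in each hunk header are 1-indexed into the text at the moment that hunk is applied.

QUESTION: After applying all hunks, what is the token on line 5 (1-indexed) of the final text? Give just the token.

Answer: trrmz

Derivation:
Hunk 1: at line 4 remove [szwc] add [yfe,sjdmp] -> 8 lines: ezcaw idba ecdy fdr yfe sjdmp wukk hdqg
Hunk 2: at line 1 remove [ecdy] add [ruxt] -> 8 lines: ezcaw idba ruxt fdr yfe sjdmp wukk hdqg
Hunk 3: at line 3 remove [fdr,yfe,sjdmp] add [vbjn] -> 6 lines: ezcaw idba ruxt vbjn wukk hdqg
Hunk 4: at line 1 remove [ruxt,vbjn] add [olrf] -> 5 lines: ezcaw idba olrf wukk hdqg
Hunk 5: at line 1 remove [idba] add [gwes] -> 5 lines: ezcaw gwes olrf wukk hdqg
Hunk 6: at line 1 remove [olrf] add [denv,matx,trrmz] -> 7 lines: ezcaw gwes denv matx trrmz wukk hdqg
Final line 5: trrmz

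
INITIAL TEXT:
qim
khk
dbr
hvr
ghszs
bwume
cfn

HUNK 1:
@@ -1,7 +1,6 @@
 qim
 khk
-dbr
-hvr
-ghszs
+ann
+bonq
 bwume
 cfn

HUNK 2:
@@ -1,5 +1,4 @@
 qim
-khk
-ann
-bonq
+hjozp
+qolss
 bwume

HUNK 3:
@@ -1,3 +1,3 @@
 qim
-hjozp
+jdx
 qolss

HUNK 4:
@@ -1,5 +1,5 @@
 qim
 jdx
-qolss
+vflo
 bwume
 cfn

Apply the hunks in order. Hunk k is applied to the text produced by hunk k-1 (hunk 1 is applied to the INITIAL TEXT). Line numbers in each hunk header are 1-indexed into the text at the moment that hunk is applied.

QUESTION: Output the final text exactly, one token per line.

Hunk 1: at line 1 remove [dbr,hvr,ghszs] add [ann,bonq] -> 6 lines: qim khk ann bonq bwume cfn
Hunk 2: at line 1 remove [khk,ann,bonq] add [hjozp,qolss] -> 5 lines: qim hjozp qolss bwume cfn
Hunk 3: at line 1 remove [hjozp] add [jdx] -> 5 lines: qim jdx qolss bwume cfn
Hunk 4: at line 1 remove [qolss] add [vflo] -> 5 lines: qim jdx vflo bwume cfn

Answer: qim
jdx
vflo
bwume
cfn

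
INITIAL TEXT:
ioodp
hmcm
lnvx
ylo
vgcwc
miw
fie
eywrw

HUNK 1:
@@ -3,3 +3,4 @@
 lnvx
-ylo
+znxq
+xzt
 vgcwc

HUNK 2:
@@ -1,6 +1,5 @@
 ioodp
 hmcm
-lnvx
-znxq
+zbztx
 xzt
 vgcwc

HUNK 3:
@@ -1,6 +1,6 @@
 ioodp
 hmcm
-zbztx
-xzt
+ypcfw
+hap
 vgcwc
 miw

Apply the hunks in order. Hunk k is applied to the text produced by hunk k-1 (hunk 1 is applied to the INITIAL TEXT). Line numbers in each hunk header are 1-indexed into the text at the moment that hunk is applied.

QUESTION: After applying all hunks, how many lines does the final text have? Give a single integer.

Answer: 8

Derivation:
Hunk 1: at line 3 remove [ylo] add [znxq,xzt] -> 9 lines: ioodp hmcm lnvx znxq xzt vgcwc miw fie eywrw
Hunk 2: at line 1 remove [lnvx,znxq] add [zbztx] -> 8 lines: ioodp hmcm zbztx xzt vgcwc miw fie eywrw
Hunk 3: at line 1 remove [zbztx,xzt] add [ypcfw,hap] -> 8 lines: ioodp hmcm ypcfw hap vgcwc miw fie eywrw
Final line count: 8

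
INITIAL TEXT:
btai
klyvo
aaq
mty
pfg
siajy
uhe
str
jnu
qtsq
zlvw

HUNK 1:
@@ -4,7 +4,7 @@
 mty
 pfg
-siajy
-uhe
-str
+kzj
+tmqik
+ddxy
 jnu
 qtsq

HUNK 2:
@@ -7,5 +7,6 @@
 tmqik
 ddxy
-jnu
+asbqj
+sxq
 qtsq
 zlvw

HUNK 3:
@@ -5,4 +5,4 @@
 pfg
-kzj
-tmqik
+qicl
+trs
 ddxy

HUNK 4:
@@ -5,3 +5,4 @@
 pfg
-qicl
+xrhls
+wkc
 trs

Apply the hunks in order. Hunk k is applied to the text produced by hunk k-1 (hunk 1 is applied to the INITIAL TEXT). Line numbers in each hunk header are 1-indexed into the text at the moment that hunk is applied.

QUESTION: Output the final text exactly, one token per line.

Hunk 1: at line 4 remove [siajy,uhe,str] add [kzj,tmqik,ddxy] -> 11 lines: btai klyvo aaq mty pfg kzj tmqik ddxy jnu qtsq zlvw
Hunk 2: at line 7 remove [jnu] add [asbqj,sxq] -> 12 lines: btai klyvo aaq mty pfg kzj tmqik ddxy asbqj sxq qtsq zlvw
Hunk 3: at line 5 remove [kzj,tmqik] add [qicl,trs] -> 12 lines: btai klyvo aaq mty pfg qicl trs ddxy asbqj sxq qtsq zlvw
Hunk 4: at line 5 remove [qicl] add [xrhls,wkc] -> 13 lines: btai klyvo aaq mty pfg xrhls wkc trs ddxy asbqj sxq qtsq zlvw

Answer: btai
klyvo
aaq
mty
pfg
xrhls
wkc
trs
ddxy
asbqj
sxq
qtsq
zlvw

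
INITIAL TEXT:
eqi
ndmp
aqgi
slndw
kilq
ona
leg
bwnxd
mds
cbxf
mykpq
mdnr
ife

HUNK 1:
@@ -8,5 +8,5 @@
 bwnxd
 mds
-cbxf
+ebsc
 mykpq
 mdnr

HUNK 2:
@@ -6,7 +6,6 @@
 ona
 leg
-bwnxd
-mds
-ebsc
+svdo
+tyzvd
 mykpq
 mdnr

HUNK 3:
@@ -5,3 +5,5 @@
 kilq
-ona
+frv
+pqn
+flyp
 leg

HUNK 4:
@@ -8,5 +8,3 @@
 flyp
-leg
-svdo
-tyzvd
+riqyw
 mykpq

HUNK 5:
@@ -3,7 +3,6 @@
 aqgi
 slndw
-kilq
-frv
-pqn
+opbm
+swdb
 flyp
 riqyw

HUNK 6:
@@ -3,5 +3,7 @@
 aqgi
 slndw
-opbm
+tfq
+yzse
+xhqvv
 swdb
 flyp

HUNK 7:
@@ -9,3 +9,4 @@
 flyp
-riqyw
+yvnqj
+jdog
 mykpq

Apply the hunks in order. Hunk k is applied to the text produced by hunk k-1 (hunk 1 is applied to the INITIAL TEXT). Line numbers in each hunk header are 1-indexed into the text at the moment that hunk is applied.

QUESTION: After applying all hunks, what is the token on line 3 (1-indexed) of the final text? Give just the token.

Answer: aqgi

Derivation:
Hunk 1: at line 8 remove [cbxf] add [ebsc] -> 13 lines: eqi ndmp aqgi slndw kilq ona leg bwnxd mds ebsc mykpq mdnr ife
Hunk 2: at line 6 remove [bwnxd,mds,ebsc] add [svdo,tyzvd] -> 12 lines: eqi ndmp aqgi slndw kilq ona leg svdo tyzvd mykpq mdnr ife
Hunk 3: at line 5 remove [ona] add [frv,pqn,flyp] -> 14 lines: eqi ndmp aqgi slndw kilq frv pqn flyp leg svdo tyzvd mykpq mdnr ife
Hunk 4: at line 8 remove [leg,svdo,tyzvd] add [riqyw] -> 12 lines: eqi ndmp aqgi slndw kilq frv pqn flyp riqyw mykpq mdnr ife
Hunk 5: at line 3 remove [kilq,frv,pqn] add [opbm,swdb] -> 11 lines: eqi ndmp aqgi slndw opbm swdb flyp riqyw mykpq mdnr ife
Hunk 6: at line 3 remove [opbm] add [tfq,yzse,xhqvv] -> 13 lines: eqi ndmp aqgi slndw tfq yzse xhqvv swdb flyp riqyw mykpq mdnr ife
Hunk 7: at line 9 remove [riqyw] add [yvnqj,jdog] -> 14 lines: eqi ndmp aqgi slndw tfq yzse xhqvv swdb flyp yvnqj jdog mykpq mdnr ife
Final line 3: aqgi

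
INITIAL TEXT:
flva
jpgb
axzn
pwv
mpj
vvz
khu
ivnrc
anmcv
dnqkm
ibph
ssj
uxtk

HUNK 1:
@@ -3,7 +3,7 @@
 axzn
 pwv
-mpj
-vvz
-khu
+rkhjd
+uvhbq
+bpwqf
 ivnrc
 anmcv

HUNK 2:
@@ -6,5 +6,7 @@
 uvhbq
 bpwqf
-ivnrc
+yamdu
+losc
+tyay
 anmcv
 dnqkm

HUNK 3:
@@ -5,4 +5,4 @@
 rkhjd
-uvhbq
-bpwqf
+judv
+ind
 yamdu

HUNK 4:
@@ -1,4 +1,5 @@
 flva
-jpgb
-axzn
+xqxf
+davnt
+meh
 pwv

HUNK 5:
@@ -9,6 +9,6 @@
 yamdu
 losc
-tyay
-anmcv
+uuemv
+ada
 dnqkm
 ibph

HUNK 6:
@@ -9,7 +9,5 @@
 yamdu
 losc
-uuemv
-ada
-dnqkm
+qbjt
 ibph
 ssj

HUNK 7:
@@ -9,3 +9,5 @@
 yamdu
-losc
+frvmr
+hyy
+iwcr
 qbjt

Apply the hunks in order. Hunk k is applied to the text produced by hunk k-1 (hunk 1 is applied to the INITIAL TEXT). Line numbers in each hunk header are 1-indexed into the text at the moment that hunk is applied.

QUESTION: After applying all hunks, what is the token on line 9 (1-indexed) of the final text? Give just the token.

Hunk 1: at line 3 remove [mpj,vvz,khu] add [rkhjd,uvhbq,bpwqf] -> 13 lines: flva jpgb axzn pwv rkhjd uvhbq bpwqf ivnrc anmcv dnqkm ibph ssj uxtk
Hunk 2: at line 6 remove [ivnrc] add [yamdu,losc,tyay] -> 15 lines: flva jpgb axzn pwv rkhjd uvhbq bpwqf yamdu losc tyay anmcv dnqkm ibph ssj uxtk
Hunk 3: at line 5 remove [uvhbq,bpwqf] add [judv,ind] -> 15 lines: flva jpgb axzn pwv rkhjd judv ind yamdu losc tyay anmcv dnqkm ibph ssj uxtk
Hunk 4: at line 1 remove [jpgb,axzn] add [xqxf,davnt,meh] -> 16 lines: flva xqxf davnt meh pwv rkhjd judv ind yamdu losc tyay anmcv dnqkm ibph ssj uxtk
Hunk 5: at line 9 remove [tyay,anmcv] add [uuemv,ada] -> 16 lines: flva xqxf davnt meh pwv rkhjd judv ind yamdu losc uuemv ada dnqkm ibph ssj uxtk
Hunk 6: at line 9 remove [uuemv,ada,dnqkm] add [qbjt] -> 14 lines: flva xqxf davnt meh pwv rkhjd judv ind yamdu losc qbjt ibph ssj uxtk
Hunk 7: at line 9 remove [losc] add [frvmr,hyy,iwcr] -> 16 lines: flva xqxf davnt meh pwv rkhjd judv ind yamdu frvmr hyy iwcr qbjt ibph ssj uxtk
Final line 9: yamdu

Answer: yamdu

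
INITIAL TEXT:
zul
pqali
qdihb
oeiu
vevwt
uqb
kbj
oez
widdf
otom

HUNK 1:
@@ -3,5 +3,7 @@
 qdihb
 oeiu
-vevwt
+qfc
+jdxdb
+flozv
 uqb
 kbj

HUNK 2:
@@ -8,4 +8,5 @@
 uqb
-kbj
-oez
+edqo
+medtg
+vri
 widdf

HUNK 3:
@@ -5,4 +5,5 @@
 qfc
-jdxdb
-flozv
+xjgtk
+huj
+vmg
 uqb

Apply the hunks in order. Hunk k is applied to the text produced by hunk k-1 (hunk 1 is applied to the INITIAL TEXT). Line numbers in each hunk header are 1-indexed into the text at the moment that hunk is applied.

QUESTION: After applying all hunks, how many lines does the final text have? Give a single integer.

Answer: 14

Derivation:
Hunk 1: at line 3 remove [vevwt] add [qfc,jdxdb,flozv] -> 12 lines: zul pqali qdihb oeiu qfc jdxdb flozv uqb kbj oez widdf otom
Hunk 2: at line 8 remove [kbj,oez] add [edqo,medtg,vri] -> 13 lines: zul pqali qdihb oeiu qfc jdxdb flozv uqb edqo medtg vri widdf otom
Hunk 3: at line 5 remove [jdxdb,flozv] add [xjgtk,huj,vmg] -> 14 lines: zul pqali qdihb oeiu qfc xjgtk huj vmg uqb edqo medtg vri widdf otom
Final line count: 14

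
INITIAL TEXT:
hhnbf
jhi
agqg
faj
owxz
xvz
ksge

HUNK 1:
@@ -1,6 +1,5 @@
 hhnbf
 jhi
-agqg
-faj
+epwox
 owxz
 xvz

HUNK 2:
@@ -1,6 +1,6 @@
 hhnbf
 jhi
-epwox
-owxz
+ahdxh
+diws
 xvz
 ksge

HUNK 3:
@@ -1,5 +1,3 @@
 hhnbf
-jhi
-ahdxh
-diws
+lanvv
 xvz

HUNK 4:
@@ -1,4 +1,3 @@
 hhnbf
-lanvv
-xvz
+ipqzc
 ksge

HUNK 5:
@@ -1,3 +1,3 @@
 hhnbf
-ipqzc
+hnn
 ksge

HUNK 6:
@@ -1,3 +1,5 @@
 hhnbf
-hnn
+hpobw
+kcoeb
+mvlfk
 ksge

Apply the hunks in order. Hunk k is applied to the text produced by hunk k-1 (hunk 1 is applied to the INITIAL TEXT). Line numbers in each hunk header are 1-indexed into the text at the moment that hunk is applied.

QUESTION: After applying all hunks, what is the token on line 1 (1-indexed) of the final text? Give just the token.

Answer: hhnbf

Derivation:
Hunk 1: at line 1 remove [agqg,faj] add [epwox] -> 6 lines: hhnbf jhi epwox owxz xvz ksge
Hunk 2: at line 1 remove [epwox,owxz] add [ahdxh,diws] -> 6 lines: hhnbf jhi ahdxh diws xvz ksge
Hunk 3: at line 1 remove [jhi,ahdxh,diws] add [lanvv] -> 4 lines: hhnbf lanvv xvz ksge
Hunk 4: at line 1 remove [lanvv,xvz] add [ipqzc] -> 3 lines: hhnbf ipqzc ksge
Hunk 5: at line 1 remove [ipqzc] add [hnn] -> 3 lines: hhnbf hnn ksge
Hunk 6: at line 1 remove [hnn] add [hpobw,kcoeb,mvlfk] -> 5 lines: hhnbf hpobw kcoeb mvlfk ksge
Final line 1: hhnbf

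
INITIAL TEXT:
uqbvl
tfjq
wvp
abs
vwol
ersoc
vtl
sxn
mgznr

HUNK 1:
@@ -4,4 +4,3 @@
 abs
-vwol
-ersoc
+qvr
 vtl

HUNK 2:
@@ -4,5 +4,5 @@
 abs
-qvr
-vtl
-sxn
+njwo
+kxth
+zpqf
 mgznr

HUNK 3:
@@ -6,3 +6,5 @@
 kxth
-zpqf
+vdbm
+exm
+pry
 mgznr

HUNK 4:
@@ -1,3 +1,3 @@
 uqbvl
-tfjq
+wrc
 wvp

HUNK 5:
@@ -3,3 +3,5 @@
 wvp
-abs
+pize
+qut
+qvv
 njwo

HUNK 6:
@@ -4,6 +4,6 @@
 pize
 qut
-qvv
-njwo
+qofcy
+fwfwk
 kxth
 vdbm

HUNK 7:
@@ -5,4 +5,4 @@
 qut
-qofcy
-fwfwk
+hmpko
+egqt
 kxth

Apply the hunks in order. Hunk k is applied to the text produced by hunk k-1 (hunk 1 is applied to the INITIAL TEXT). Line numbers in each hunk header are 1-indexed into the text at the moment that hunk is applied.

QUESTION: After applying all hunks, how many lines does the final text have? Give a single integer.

Answer: 12

Derivation:
Hunk 1: at line 4 remove [vwol,ersoc] add [qvr] -> 8 lines: uqbvl tfjq wvp abs qvr vtl sxn mgznr
Hunk 2: at line 4 remove [qvr,vtl,sxn] add [njwo,kxth,zpqf] -> 8 lines: uqbvl tfjq wvp abs njwo kxth zpqf mgznr
Hunk 3: at line 6 remove [zpqf] add [vdbm,exm,pry] -> 10 lines: uqbvl tfjq wvp abs njwo kxth vdbm exm pry mgznr
Hunk 4: at line 1 remove [tfjq] add [wrc] -> 10 lines: uqbvl wrc wvp abs njwo kxth vdbm exm pry mgznr
Hunk 5: at line 3 remove [abs] add [pize,qut,qvv] -> 12 lines: uqbvl wrc wvp pize qut qvv njwo kxth vdbm exm pry mgznr
Hunk 6: at line 4 remove [qvv,njwo] add [qofcy,fwfwk] -> 12 lines: uqbvl wrc wvp pize qut qofcy fwfwk kxth vdbm exm pry mgznr
Hunk 7: at line 5 remove [qofcy,fwfwk] add [hmpko,egqt] -> 12 lines: uqbvl wrc wvp pize qut hmpko egqt kxth vdbm exm pry mgznr
Final line count: 12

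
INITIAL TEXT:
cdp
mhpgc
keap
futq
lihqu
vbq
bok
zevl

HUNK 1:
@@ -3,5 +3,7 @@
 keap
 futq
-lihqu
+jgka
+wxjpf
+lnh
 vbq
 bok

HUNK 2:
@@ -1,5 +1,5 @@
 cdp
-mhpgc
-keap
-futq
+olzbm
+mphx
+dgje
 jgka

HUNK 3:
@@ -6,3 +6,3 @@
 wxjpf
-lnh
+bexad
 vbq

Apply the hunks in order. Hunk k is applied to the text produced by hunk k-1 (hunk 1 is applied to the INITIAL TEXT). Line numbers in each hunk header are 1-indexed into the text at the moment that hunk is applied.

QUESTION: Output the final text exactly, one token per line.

Answer: cdp
olzbm
mphx
dgje
jgka
wxjpf
bexad
vbq
bok
zevl

Derivation:
Hunk 1: at line 3 remove [lihqu] add [jgka,wxjpf,lnh] -> 10 lines: cdp mhpgc keap futq jgka wxjpf lnh vbq bok zevl
Hunk 2: at line 1 remove [mhpgc,keap,futq] add [olzbm,mphx,dgje] -> 10 lines: cdp olzbm mphx dgje jgka wxjpf lnh vbq bok zevl
Hunk 3: at line 6 remove [lnh] add [bexad] -> 10 lines: cdp olzbm mphx dgje jgka wxjpf bexad vbq bok zevl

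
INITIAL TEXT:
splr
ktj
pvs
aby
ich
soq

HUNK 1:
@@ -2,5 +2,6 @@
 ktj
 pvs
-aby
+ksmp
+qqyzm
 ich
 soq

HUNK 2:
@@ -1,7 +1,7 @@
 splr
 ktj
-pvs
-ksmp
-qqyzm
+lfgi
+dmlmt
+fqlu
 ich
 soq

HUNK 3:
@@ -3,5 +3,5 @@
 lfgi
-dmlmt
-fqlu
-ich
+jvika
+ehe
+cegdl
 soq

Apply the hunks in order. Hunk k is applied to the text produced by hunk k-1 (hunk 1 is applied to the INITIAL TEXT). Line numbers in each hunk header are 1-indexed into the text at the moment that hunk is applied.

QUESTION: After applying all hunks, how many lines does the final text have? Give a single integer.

Answer: 7

Derivation:
Hunk 1: at line 2 remove [aby] add [ksmp,qqyzm] -> 7 lines: splr ktj pvs ksmp qqyzm ich soq
Hunk 2: at line 1 remove [pvs,ksmp,qqyzm] add [lfgi,dmlmt,fqlu] -> 7 lines: splr ktj lfgi dmlmt fqlu ich soq
Hunk 3: at line 3 remove [dmlmt,fqlu,ich] add [jvika,ehe,cegdl] -> 7 lines: splr ktj lfgi jvika ehe cegdl soq
Final line count: 7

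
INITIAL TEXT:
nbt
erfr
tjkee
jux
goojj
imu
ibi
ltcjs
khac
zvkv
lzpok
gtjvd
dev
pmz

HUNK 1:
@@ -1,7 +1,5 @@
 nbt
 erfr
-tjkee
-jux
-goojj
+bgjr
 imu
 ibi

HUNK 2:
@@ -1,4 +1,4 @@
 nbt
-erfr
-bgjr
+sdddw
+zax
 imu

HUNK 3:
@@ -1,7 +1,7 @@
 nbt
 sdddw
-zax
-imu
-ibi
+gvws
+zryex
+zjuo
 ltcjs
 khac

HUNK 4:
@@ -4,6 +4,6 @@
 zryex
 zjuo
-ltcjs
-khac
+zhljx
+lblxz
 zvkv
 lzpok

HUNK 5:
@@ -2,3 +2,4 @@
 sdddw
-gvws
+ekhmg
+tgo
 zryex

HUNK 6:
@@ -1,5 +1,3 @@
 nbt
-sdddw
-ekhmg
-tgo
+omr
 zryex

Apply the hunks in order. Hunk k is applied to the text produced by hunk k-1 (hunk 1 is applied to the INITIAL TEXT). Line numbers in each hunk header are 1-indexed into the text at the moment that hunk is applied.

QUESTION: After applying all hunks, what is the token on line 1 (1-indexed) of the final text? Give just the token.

Answer: nbt

Derivation:
Hunk 1: at line 1 remove [tjkee,jux,goojj] add [bgjr] -> 12 lines: nbt erfr bgjr imu ibi ltcjs khac zvkv lzpok gtjvd dev pmz
Hunk 2: at line 1 remove [erfr,bgjr] add [sdddw,zax] -> 12 lines: nbt sdddw zax imu ibi ltcjs khac zvkv lzpok gtjvd dev pmz
Hunk 3: at line 1 remove [zax,imu,ibi] add [gvws,zryex,zjuo] -> 12 lines: nbt sdddw gvws zryex zjuo ltcjs khac zvkv lzpok gtjvd dev pmz
Hunk 4: at line 4 remove [ltcjs,khac] add [zhljx,lblxz] -> 12 lines: nbt sdddw gvws zryex zjuo zhljx lblxz zvkv lzpok gtjvd dev pmz
Hunk 5: at line 2 remove [gvws] add [ekhmg,tgo] -> 13 lines: nbt sdddw ekhmg tgo zryex zjuo zhljx lblxz zvkv lzpok gtjvd dev pmz
Hunk 6: at line 1 remove [sdddw,ekhmg,tgo] add [omr] -> 11 lines: nbt omr zryex zjuo zhljx lblxz zvkv lzpok gtjvd dev pmz
Final line 1: nbt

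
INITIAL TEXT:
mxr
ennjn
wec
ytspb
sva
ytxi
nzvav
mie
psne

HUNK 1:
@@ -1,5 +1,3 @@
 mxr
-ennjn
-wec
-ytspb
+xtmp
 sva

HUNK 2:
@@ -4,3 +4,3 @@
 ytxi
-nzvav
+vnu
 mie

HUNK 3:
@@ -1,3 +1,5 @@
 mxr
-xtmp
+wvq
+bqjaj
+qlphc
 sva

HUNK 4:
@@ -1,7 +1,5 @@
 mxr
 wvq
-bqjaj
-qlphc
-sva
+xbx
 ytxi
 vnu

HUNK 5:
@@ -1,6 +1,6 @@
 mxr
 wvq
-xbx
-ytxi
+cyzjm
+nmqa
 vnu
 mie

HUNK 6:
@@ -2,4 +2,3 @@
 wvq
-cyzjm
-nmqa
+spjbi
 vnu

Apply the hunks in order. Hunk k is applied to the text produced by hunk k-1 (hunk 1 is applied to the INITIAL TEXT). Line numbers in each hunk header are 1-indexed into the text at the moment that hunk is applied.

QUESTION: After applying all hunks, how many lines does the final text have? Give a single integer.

Hunk 1: at line 1 remove [ennjn,wec,ytspb] add [xtmp] -> 7 lines: mxr xtmp sva ytxi nzvav mie psne
Hunk 2: at line 4 remove [nzvav] add [vnu] -> 7 lines: mxr xtmp sva ytxi vnu mie psne
Hunk 3: at line 1 remove [xtmp] add [wvq,bqjaj,qlphc] -> 9 lines: mxr wvq bqjaj qlphc sva ytxi vnu mie psne
Hunk 4: at line 1 remove [bqjaj,qlphc,sva] add [xbx] -> 7 lines: mxr wvq xbx ytxi vnu mie psne
Hunk 5: at line 1 remove [xbx,ytxi] add [cyzjm,nmqa] -> 7 lines: mxr wvq cyzjm nmqa vnu mie psne
Hunk 6: at line 2 remove [cyzjm,nmqa] add [spjbi] -> 6 lines: mxr wvq spjbi vnu mie psne
Final line count: 6

Answer: 6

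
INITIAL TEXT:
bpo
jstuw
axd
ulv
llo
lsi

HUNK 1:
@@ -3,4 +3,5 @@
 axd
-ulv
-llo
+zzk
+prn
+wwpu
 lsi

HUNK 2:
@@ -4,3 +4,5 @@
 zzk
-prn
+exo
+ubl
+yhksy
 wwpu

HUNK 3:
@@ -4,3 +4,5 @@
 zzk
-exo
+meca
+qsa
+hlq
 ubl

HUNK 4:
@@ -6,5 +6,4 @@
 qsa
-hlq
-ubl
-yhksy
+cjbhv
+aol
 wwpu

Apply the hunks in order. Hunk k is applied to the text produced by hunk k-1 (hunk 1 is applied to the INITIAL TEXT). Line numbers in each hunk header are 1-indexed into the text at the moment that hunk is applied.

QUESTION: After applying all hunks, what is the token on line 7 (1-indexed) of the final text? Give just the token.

Answer: cjbhv

Derivation:
Hunk 1: at line 3 remove [ulv,llo] add [zzk,prn,wwpu] -> 7 lines: bpo jstuw axd zzk prn wwpu lsi
Hunk 2: at line 4 remove [prn] add [exo,ubl,yhksy] -> 9 lines: bpo jstuw axd zzk exo ubl yhksy wwpu lsi
Hunk 3: at line 4 remove [exo] add [meca,qsa,hlq] -> 11 lines: bpo jstuw axd zzk meca qsa hlq ubl yhksy wwpu lsi
Hunk 4: at line 6 remove [hlq,ubl,yhksy] add [cjbhv,aol] -> 10 lines: bpo jstuw axd zzk meca qsa cjbhv aol wwpu lsi
Final line 7: cjbhv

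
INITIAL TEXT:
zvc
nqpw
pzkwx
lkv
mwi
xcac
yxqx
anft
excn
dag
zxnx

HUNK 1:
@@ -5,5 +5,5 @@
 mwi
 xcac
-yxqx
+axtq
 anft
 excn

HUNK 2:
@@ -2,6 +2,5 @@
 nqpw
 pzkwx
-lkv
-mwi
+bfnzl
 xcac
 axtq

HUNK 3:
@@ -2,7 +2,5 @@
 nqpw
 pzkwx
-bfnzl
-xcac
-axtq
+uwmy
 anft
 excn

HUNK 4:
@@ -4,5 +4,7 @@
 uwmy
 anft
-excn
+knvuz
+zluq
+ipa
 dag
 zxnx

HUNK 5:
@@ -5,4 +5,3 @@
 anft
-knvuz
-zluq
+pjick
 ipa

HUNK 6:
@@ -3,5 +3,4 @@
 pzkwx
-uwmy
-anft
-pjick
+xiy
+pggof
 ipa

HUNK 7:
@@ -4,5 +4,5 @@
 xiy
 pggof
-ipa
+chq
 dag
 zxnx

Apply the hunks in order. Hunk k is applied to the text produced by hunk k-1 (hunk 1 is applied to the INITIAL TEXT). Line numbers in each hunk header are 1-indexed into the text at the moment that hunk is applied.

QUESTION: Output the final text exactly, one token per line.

Hunk 1: at line 5 remove [yxqx] add [axtq] -> 11 lines: zvc nqpw pzkwx lkv mwi xcac axtq anft excn dag zxnx
Hunk 2: at line 2 remove [lkv,mwi] add [bfnzl] -> 10 lines: zvc nqpw pzkwx bfnzl xcac axtq anft excn dag zxnx
Hunk 3: at line 2 remove [bfnzl,xcac,axtq] add [uwmy] -> 8 lines: zvc nqpw pzkwx uwmy anft excn dag zxnx
Hunk 4: at line 4 remove [excn] add [knvuz,zluq,ipa] -> 10 lines: zvc nqpw pzkwx uwmy anft knvuz zluq ipa dag zxnx
Hunk 5: at line 5 remove [knvuz,zluq] add [pjick] -> 9 lines: zvc nqpw pzkwx uwmy anft pjick ipa dag zxnx
Hunk 6: at line 3 remove [uwmy,anft,pjick] add [xiy,pggof] -> 8 lines: zvc nqpw pzkwx xiy pggof ipa dag zxnx
Hunk 7: at line 4 remove [ipa] add [chq] -> 8 lines: zvc nqpw pzkwx xiy pggof chq dag zxnx

Answer: zvc
nqpw
pzkwx
xiy
pggof
chq
dag
zxnx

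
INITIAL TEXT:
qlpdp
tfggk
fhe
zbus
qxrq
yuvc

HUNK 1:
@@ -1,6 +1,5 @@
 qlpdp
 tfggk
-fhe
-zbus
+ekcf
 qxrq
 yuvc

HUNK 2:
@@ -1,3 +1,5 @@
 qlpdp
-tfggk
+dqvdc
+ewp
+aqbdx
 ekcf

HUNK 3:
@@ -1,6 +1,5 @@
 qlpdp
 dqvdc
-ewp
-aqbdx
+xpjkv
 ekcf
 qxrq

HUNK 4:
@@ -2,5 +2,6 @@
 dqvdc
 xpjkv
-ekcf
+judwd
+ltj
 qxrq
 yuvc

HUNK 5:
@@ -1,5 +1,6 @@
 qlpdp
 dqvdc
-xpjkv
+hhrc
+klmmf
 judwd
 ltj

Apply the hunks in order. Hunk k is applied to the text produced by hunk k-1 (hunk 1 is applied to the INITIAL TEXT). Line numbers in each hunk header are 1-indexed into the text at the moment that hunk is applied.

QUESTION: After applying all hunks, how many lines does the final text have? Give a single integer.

Answer: 8

Derivation:
Hunk 1: at line 1 remove [fhe,zbus] add [ekcf] -> 5 lines: qlpdp tfggk ekcf qxrq yuvc
Hunk 2: at line 1 remove [tfggk] add [dqvdc,ewp,aqbdx] -> 7 lines: qlpdp dqvdc ewp aqbdx ekcf qxrq yuvc
Hunk 3: at line 1 remove [ewp,aqbdx] add [xpjkv] -> 6 lines: qlpdp dqvdc xpjkv ekcf qxrq yuvc
Hunk 4: at line 2 remove [ekcf] add [judwd,ltj] -> 7 lines: qlpdp dqvdc xpjkv judwd ltj qxrq yuvc
Hunk 5: at line 1 remove [xpjkv] add [hhrc,klmmf] -> 8 lines: qlpdp dqvdc hhrc klmmf judwd ltj qxrq yuvc
Final line count: 8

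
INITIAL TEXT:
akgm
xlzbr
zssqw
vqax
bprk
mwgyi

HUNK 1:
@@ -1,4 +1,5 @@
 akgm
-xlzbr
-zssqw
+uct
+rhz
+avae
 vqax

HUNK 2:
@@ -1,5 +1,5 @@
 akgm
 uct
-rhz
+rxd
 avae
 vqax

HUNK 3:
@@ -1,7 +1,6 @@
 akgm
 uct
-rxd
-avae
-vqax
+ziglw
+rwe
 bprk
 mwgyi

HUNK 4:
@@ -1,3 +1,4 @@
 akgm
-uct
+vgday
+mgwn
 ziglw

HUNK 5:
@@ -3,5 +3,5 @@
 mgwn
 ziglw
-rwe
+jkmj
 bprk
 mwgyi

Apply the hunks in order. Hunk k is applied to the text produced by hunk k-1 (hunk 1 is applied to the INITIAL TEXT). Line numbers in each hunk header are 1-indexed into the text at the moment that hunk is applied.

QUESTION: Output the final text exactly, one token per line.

Answer: akgm
vgday
mgwn
ziglw
jkmj
bprk
mwgyi

Derivation:
Hunk 1: at line 1 remove [xlzbr,zssqw] add [uct,rhz,avae] -> 7 lines: akgm uct rhz avae vqax bprk mwgyi
Hunk 2: at line 1 remove [rhz] add [rxd] -> 7 lines: akgm uct rxd avae vqax bprk mwgyi
Hunk 3: at line 1 remove [rxd,avae,vqax] add [ziglw,rwe] -> 6 lines: akgm uct ziglw rwe bprk mwgyi
Hunk 4: at line 1 remove [uct] add [vgday,mgwn] -> 7 lines: akgm vgday mgwn ziglw rwe bprk mwgyi
Hunk 5: at line 3 remove [rwe] add [jkmj] -> 7 lines: akgm vgday mgwn ziglw jkmj bprk mwgyi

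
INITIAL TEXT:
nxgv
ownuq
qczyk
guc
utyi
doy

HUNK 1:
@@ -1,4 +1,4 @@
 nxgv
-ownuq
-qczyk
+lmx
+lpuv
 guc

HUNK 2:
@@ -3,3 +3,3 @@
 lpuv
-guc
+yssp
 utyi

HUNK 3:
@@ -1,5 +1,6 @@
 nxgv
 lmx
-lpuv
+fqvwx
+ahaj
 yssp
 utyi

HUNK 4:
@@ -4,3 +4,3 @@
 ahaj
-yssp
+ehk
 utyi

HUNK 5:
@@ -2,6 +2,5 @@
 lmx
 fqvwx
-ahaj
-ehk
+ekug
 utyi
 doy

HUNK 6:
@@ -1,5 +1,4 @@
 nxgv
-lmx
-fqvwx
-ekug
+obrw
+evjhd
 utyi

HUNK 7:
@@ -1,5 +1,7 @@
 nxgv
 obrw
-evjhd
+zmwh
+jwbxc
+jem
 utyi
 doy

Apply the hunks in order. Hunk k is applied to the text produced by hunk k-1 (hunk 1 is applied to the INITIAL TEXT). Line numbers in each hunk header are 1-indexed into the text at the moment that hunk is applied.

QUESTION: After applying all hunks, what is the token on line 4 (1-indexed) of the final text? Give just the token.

Answer: jwbxc

Derivation:
Hunk 1: at line 1 remove [ownuq,qczyk] add [lmx,lpuv] -> 6 lines: nxgv lmx lpuv guc utyi doy
Hunk 2: at line 3 remove [guc] add [yssp] -> 6 lines: nxgv lmx lpuv yssp utyi doy
Hunk 3: at line 1 remove [lpuv] add [fqvwx,ahaj] -> 7 lines: nxgv lmx fqvwx ahaj yssp utyi doy
Hunk 4: at line 4 remove [yssp] add [ehk] -> 7 lines: nxgv lmx fqvwx ahaj ehk utyi doy
Hunk 5: at line 2 remove [ahaj,ehk] add [ekug] -> 6 lines: nxgv lmx fqvwx ekug utyi doy
Hunk 6: at line 1 remove [lmx,fqvwx,ekug] add [obrw,evjhd] -> 5 lines: nxgv obrw evjhd utyi doy
Hunk 7: at line 1 remove [evjhd] add [zmwh,jwbxc,jem] -> 7 lines: nxgv obrw zmwh jwbxc jem utyi doy
Final line 4: jwbxc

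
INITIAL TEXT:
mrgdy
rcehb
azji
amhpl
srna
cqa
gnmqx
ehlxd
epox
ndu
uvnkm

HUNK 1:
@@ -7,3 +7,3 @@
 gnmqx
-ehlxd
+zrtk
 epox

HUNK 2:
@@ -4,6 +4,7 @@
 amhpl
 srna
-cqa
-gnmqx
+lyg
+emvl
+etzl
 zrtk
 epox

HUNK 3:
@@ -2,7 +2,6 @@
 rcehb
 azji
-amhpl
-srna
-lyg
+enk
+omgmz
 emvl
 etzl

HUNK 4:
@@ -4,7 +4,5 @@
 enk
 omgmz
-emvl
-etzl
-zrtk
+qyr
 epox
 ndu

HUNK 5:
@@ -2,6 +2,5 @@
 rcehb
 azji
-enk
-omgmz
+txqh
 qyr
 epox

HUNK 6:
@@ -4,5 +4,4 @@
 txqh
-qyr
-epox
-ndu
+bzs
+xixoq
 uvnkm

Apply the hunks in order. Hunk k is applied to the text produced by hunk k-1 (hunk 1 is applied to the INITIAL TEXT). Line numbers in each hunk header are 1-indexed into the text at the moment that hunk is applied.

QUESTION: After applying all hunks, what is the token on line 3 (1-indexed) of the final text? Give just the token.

Answer: azji

Derivation:
Hunk 1: at line 7 remove [ehlxd] add [zrtk] -> 11 lines: mrgdy rcehb azji amhpl srna cqa gnmqx zrtk epox ndu uvnkm
Hunk 2: at line 4 remove [cqa,gnmqx] add [lyg,emvl,etzl] -> 12 lines: mrgdy rcehb azji amhpl srna lyg emvl etzl zrtk epox ndu uvnkm
Hunk 3: at line 2 remove [amhpl,srna,lyg] add [enk,omgmz] -> 11 lines: mrgdy rcehb azji enk omgmz emvl etzl zrtk epox ndu uvnkm
Hunk 4: at line 4 remove [emvl,etzl,zrtk] add [qyr] -> 9 lines: mrgdy rcehb azji enk omgmz qyr epox ndu uvnkm
Hunk 5: at line 2 remove [enk,omgmz] add [txqh] -> 8 lines: mrgdy rcehb azji txqh qyr epox ndu uvnkm
Hunk 6: at line 4 remove [qyr,epox,ndu] add [bzs,xixoq] -> 7 lines: mrgdy rcehb azji txqh bzs xixoq uvnkm
Final line 3: azji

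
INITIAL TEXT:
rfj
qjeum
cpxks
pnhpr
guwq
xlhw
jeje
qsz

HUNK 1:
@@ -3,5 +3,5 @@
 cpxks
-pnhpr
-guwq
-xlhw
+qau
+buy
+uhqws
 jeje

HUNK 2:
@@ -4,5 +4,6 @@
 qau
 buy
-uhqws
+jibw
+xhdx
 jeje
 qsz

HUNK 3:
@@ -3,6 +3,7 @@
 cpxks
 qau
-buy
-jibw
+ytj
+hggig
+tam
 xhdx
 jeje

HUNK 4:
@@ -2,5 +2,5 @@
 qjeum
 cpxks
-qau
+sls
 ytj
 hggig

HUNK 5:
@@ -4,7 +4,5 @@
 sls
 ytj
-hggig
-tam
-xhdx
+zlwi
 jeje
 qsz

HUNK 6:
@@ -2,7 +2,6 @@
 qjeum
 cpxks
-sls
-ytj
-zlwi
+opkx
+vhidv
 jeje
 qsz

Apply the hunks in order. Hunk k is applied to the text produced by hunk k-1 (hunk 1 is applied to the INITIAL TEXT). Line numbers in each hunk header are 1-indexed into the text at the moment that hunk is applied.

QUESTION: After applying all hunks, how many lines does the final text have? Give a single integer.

Answer: 7

Derivation:
Hunk 1: at line 3 remove [pnhpr,guwq,xlhw] add [qau,buy,uhqws] -> 8 lines: rfj qjeum cpxks qau buy uhqws jeje qsz
Hunk 2: at line 4 remove [uhqws] add [jibw,xhdx] -> 9 lines: rfj qjeum cpxks qau buy jibw xhdx jeje qsz
Hunk 3: at line 3 remove [buy,jibw] add [ytj,hggig,tam] -> 10 lines: rfj qjeum cpxks qau ytj hggig tam xhdx jeje qsz
Hunk 4: at line 2 remove [qau] add [sls] -> 10 lines: rfj qjeum cpxks sls ytj hggig tam xhdx jeje qsz
Hunk 5: at line 4 remove [hggig,tam,xhdx] add [zlwi] -> 8 lines: rfj qjeum cpxks sls ytj zlwi jeje qsz
Hunk 6: at line 2 remove [sls,ytj,zlwi] add [opkx,vhidv] -> 7 lines: rfj qjeum cpxks opkx vhidv jeje qsz
Final line count: 7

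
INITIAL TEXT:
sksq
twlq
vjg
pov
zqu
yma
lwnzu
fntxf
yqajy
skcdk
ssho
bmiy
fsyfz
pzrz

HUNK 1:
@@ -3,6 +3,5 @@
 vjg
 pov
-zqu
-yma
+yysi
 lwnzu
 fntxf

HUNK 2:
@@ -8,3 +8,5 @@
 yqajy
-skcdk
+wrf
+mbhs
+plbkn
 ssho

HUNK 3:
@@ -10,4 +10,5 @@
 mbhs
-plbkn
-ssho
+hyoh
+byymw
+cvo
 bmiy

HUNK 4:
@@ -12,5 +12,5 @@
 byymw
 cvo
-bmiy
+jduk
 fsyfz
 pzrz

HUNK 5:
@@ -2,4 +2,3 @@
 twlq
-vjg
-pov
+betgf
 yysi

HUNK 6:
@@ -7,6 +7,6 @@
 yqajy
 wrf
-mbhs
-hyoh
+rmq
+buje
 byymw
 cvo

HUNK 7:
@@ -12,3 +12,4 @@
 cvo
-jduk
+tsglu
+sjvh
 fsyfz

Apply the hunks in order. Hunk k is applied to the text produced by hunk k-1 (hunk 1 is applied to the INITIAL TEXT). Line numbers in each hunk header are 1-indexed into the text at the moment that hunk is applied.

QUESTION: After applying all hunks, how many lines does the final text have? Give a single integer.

Hunk 1: at line 3 remove [zqu,yma] add [yysi] -> 13 lines: sksq twlq vjg pov yysi lwnzu fntxf yqajy skcdk ssho bmiy fsyfz pzrz
Hunk 2: at line 8 remove [skcdk] add [wrf,mbhs,plbkn] -> 15 lines: sksq twlq vjg pov yysi lwnzu fntxf yqajy wrf mbhs plbkn ssho bmiy fsyfz pzrz
Hunk 3: at line 10 remove [plbkn,ssho] add [hyoh,byymw,cvo] -> 16 lines: sksq twlq vjg pov yysi lwnzu fntxf yqajy wrf mbhs hyoh byymw cvo bmiy fsyfz pzrz
Hunk 4: at line 12 remove [bmiy] add [jduk] -> 16 lines: sksq twlq vjg pov yysi lwnzu fntxf yqajy wrf mbhs hyoh byymw cvo jduk fsyfz pzrz
Hunk 5: at line 2 remove [vjg,pov] add [betgf] -> 15 lines: sksq twlq betgf yysi lwnzu fntxf yqajy wrf mbhs hyoh byymw cvo jduk fsyfz pzrz
Hunk 6: at line 7 remove [mbhs,hyoh] add [rmq,buje] -> 15 lines: sksq twlq betgf yysi lwnzu fntxf yqajy wrf rmq buje byymw cvo jduk fsyfz pzrz
Hunk 7: at line 12 remove [jduk] add [tsglu,sjvh] -> 16 lines: sksq twlq betgf yysi lwnzu fntxf yqajy wrf rmq buje byymw cvo tsglu sjvh fsyfz pzrz
Final line count: 16

Answer: 16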